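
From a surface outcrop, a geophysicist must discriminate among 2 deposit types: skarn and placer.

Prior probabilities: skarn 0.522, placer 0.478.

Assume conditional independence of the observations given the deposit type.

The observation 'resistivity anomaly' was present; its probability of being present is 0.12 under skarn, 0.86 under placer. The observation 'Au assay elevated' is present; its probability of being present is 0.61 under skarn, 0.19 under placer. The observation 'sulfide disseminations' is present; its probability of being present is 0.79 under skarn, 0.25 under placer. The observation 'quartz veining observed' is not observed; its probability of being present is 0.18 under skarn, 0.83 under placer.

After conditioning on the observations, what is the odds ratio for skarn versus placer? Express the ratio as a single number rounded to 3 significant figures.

The normalizing constant cancels in an odds ratio, so compute prior × likelihood for the two hypotheses only (using 1 − P(present | H) for each absent observation):
  skarn: 0.522 × 0.12 × 0.61 × 0.79 × (1 − 0.18) = 0.024753
  placer: 0.478 × 0.86 × 0.19 × 0.25 × (1 − 0.83) = 0.0033195
Posterior odds = 0.024753 / 0.0033195 ≈ 7.46.

7.46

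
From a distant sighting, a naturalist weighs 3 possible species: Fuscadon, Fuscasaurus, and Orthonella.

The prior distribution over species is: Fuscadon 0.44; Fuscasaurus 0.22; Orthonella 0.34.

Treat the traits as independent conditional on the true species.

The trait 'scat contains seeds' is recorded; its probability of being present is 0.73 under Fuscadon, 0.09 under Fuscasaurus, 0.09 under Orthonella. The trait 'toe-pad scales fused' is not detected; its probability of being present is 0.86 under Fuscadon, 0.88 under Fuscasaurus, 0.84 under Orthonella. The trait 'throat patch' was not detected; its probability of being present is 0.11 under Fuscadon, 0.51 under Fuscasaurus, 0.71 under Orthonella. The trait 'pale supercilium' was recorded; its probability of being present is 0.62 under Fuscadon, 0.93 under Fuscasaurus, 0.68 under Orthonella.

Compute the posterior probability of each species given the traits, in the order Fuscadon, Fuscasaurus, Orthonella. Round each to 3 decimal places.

For each hypothesis, the unnormalized posterior weight is prior × product of the trait likelihoods (using 1 − P(present | H) for each absent trait):
  Fuscadon: 0.44 × 0.73 × (1 − 0.86) × (1 − 0.11) × 0.62 = 0.024813
  Fuscasaurus: 0.22 × 0.09 × (1 − 0.88) × (1 − 0.51) × 0.93 = 0.0010827
  Orthonella: 0.34 × 0.09 × (1 − 0.84) × (1 − 0.71) × 0.68 = 0.00096549
Marginal likelihood of the evidence = 0.026862.
P(Fuscadon | evidence) = 0.024813 / 0.026862 ≈ 0.924
P(Fuscasaurus | evidence) = 0.0010827 / 0.026862 ≈ 0.040
P(Orthonella | evidence) = 0.00096549 / 0.026862 ≈ 0.036

0.924, 0.040, 0.036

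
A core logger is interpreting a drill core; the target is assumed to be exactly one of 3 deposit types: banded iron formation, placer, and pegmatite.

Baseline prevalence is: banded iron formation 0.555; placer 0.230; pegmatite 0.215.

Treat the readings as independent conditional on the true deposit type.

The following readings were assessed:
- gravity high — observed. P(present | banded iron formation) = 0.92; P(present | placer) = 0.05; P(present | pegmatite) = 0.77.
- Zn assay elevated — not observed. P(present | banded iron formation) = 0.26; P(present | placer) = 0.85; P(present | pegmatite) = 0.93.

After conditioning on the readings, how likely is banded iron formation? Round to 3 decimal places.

0.966

Multiply each prior by the joint likelihood of the reading pattern (using 1 − P(present | H) for each absent reading):
  banded iron formation: 0.555 × 0.92 × (1 − 0.26) = 0.37784
  placer: 0.230 × 0.05 × (1 − 0.85) = 0.001725
  pegmatite: 0.215 × 0.77 × (1 − 0.93) = 0.011588
Marginal likelihood of the evidence = 0.39116.
P(banded iron formation | evidence) = 0.37784 / 0.39116 ≈ 0.966.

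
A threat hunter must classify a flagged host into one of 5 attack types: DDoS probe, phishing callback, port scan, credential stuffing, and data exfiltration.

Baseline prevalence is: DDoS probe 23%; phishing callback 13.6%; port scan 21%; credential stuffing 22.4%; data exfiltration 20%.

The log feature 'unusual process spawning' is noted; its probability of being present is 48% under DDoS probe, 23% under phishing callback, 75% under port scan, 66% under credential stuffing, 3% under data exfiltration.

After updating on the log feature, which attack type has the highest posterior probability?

By Bayes' rule, the unnormalized weight for each hypothesis is prior × likelihood:
  DDoS probe: 0.230 × 0.48 = 0.1104
  phishing callback: 0.136 × 0.23 = 0.03128
  port scan: 0.210 × 0.75 = 0.1575
  credential stuffing: 0.224 × 0.66 = 0.14784
  data exfiltration: 0.200 × 0.03 = 0.006
Marginal likelihood of the evidence = 0.45302.
P(DDoS probe | evidence) ≈ 0.1104 / 0.45302 ≈ 0.244
P(phishing callback | evidence) ≈ 0.03128 / 0.45302 ≈ 0.069
P(port scan | evidence) ≈ 0.1575 / 0.45302 ≈ 0.348
P(credential stuffing | evidence) ≈ 0.14784 / 0.45302 ≈ 0.326
P(data exfiltration | evidence) ≈ 0.006 / 0.45302 ≈ 0.013
The largest is 0.348, so port scan is most probable.

port scan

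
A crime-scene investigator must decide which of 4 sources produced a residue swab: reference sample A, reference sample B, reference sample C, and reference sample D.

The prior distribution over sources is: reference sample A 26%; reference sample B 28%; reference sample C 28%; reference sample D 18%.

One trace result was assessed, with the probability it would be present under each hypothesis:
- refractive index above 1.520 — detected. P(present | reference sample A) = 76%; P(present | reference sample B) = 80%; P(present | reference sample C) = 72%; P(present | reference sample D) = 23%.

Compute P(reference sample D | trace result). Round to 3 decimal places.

0.062

By Bayes' rule, the unnormalized weight for each hypothesis is prior × likelihood:
  reference sample A: 0.26 × 0.76 = 0.1976
  reference sample B: 0.28 × 0.80 = 0.224
  reference sample C: 0.28 × 0.72 = 0.2016
  reference sample D: 0.18 × 0.23 = 0.0414
The unnormalized weights sum to 0.6646.
P(reference sample D | evidence) = 0.0414 / 0.6646 ≈ 0.062.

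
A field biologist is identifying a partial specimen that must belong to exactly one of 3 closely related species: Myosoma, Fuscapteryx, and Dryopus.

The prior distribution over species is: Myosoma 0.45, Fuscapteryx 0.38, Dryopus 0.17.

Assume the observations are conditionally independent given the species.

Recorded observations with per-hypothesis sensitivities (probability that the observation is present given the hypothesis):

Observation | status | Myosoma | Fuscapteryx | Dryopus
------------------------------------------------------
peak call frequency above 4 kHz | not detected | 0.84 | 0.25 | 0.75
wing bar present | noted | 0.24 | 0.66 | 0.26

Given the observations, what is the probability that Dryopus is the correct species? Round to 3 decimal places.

0.051

By Bayes' rule with conditional independence, the unnormalized weight for each hypothesis is prior × ∏ likelihoods (using 1 − P(present | H) for each absent observation):
  Myosoma: 0.45 × (1 − 0.84) × 0.24 = 0.01728
  Fuscapteryx: 0.38 × (1 − 0.25) × 0.66 = 0.1881
  Dryopus: 0.17 × (1 − 0.75) × 0.26 = 0.01105
The unnormalized weights sum to 0.21643.
P(Dryopus | evidence) = 0.01105 / 0.21643 ≈ 0.051.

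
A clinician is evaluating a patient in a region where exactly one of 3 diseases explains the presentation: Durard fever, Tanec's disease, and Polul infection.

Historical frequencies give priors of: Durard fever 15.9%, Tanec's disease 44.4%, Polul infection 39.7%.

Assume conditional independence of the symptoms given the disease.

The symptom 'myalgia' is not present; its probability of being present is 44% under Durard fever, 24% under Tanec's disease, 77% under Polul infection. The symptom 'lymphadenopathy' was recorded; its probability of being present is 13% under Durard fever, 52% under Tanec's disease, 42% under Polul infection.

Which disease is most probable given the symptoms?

Tanec's disease

By Bayes' rule with conditional independence, the unnormalized weight for each hypothesis is prior × ∏ likelihoods (using 1 − P(present | H) for each absent symptom):
  Durard fever: 0.159 × (1 − 0.44) × 0.13 = 0.011575
  Tanec's disease: 0.444 × (1 − 0.24) × 0.52 = 0.17547
  Polul infection: 0.397 × (1 − 0.77) × 0.42 = 0.03835
Marginal likelihood of the evidence = 0.22539.
P(Durard fever | evidence) ≈ 0.011575 / 0.22539 ≈ 0.051
P(Tanec's disease | evidence) ≈ 0.17547 / 0.22539 ≈ 0.778
P(Polul infection | evidence) ≈ 0.03835 / 0.22539 ≈ 0.170
The largest is 0.778, so Tanec's disease is most probable.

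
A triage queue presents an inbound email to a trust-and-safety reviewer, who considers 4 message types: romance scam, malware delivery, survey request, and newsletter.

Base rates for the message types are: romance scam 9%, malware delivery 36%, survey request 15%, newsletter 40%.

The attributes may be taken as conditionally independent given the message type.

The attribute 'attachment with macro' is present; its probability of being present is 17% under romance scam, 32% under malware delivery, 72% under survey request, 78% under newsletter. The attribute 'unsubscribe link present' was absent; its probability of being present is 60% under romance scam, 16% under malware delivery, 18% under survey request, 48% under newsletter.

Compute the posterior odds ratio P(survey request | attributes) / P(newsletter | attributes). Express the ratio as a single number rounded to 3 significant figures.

Unnormalized posterior weight (prior times the attribute likelihoods) for each of the two hypotheses (using 1 − P(present | H) for each absent attribute):
  survey request: 0.15 × 0.72 × (1 − 0.18) = 0.08856
  newsletter: 0.40 × 0.78 × (1 − 0.48) = 0.16224
Odds(survey request : newsletter) = 0.08856 / 0.16224 ≈ 0.546.

0.546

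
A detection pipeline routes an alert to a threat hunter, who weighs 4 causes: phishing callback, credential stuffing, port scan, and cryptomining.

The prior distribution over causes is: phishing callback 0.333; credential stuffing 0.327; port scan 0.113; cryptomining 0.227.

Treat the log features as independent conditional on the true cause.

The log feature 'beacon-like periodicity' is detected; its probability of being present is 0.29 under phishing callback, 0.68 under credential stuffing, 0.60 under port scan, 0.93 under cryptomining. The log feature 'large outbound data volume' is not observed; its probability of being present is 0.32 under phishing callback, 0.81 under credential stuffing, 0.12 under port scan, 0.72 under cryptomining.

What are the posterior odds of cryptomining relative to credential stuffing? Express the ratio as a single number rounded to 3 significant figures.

1.40

The normalizing constant cancels in an odds ratio, so compute prior × likelihood for the two hypotheses only (using 1 − P(present | H) for each absent log feature):
  cryptomining: 0.227 × 0.93 × (1 − 0.72) = 0.059111
  credential stuffing: 0.327 × 0.68 × (1 − 0.81) = 0.042248
Odds(cryptomining : credential stuffing) = 0.059111 / 0.042248 ≈ 1.40.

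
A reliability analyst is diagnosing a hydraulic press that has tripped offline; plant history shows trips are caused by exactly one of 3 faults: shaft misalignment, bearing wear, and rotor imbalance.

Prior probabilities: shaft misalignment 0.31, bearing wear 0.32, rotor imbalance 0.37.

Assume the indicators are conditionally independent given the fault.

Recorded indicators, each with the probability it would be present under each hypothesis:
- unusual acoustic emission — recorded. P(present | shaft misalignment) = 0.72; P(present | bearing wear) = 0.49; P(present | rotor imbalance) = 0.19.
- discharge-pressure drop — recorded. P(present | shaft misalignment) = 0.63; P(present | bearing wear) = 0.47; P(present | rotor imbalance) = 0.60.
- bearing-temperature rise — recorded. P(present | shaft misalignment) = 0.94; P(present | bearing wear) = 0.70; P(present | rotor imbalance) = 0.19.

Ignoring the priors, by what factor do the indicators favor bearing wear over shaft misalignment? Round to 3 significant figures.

The Bayes factor is the ratio of the joint likelihoods of the indicator pattern under the two hypotheses.
  bearing wear: 0.49 × 0.47 × 0.70 = 0.16121
  shaft misalignment: 0.72 × 0.63 × 0.94 = 0.42638
Bayes factor = 0.16121 / 0.42638 ≈ 0.378

0.378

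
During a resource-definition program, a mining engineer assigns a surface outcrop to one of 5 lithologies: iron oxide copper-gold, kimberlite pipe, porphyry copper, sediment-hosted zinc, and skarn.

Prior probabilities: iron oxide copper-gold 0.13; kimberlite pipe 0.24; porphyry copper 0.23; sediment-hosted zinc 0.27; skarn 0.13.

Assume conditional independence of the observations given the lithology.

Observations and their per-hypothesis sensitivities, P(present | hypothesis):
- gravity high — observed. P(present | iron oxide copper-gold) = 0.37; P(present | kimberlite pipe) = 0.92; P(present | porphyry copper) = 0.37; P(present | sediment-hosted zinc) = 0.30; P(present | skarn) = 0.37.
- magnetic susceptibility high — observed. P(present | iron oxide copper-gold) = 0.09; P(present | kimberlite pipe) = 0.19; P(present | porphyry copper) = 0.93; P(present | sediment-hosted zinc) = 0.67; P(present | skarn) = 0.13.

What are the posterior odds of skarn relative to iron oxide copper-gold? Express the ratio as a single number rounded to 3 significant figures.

Posterior odds equal prior odds times the likelihood ratio; only the two competing hypotheses matter.
  skarn: 0.13 × 0.37 × 0.13 = 0.006253
  iron oxide copper-gold: 0.13 × 0.37 × 0.09 = 0.004329
Posterior odds = 0.006253 / 0.004329 ≈ 1.44.

1.44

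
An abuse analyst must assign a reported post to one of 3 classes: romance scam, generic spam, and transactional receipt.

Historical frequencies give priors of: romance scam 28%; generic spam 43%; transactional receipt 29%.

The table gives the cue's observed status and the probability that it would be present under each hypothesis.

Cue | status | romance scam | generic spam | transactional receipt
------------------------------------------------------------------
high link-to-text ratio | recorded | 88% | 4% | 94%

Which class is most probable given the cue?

transactional receipt

Multiply each prior by the likelihood of the cue:
  romance scam: 0.28 × 0.88 = 0.2464
  generic spam: 0.43 × 0.04 = 0.0172
  transactional receipt: 0.29 × 0.94 = 0.2726
The unnormalized weights sum to 0.5362.
P(romance scam | evidence) ≈ 0.2464 / 0.5362 ≈ 0.460
P(generic spam | evidence) ≈ 0.0172 / 0.5362 ≈ 0.032
P(transactional receipt | evidence) ≈ 0.2726 / 0.5362 ≈ 0.508
The largest is 0.508, so transactional receipt is most probable.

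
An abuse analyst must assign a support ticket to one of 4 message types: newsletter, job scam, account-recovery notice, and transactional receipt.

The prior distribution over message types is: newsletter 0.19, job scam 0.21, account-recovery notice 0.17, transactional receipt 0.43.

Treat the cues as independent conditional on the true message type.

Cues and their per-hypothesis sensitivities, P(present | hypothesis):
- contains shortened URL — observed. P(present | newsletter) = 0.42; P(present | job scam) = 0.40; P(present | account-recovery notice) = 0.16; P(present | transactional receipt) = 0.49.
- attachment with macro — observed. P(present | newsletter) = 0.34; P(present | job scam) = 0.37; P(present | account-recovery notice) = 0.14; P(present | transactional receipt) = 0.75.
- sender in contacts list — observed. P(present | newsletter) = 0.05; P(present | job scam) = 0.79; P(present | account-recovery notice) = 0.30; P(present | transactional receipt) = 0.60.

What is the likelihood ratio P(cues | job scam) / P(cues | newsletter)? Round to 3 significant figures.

16.4

The Bayes factor is the ratio of the joint likelihoods of the cue pattern under the two hypotheses.
  job scam: 0.40 × 0.37 × 0.79 = 0.11692
  newsletter: 0.42 × 0.34 × 0.05 = 0.00714
Bayes factor = 0.11692 / 0.00714 ≈ 16.4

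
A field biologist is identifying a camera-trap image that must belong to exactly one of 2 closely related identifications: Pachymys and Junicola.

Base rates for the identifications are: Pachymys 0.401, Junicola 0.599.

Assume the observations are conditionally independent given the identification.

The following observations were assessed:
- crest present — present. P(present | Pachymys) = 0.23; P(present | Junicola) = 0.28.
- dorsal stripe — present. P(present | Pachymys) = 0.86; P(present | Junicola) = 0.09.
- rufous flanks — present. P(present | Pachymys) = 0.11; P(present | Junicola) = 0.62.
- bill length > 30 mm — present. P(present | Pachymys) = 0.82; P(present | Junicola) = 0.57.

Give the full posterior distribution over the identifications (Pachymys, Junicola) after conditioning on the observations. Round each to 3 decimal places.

For each hypothesis, the unnormalized posterior weight is prior × product of the observation likelihoods:
  Pachymys: 0.401 × 0.23 × 0.86 × 0.11 × 0.82 = 0.0071545
  Junicola: 0.599 × 0.28 × 0.09 × 0.62 × 0.57 = 0.0053345
Marginal likelihood of the evidence = 0.012489.
P(Pachymys | evidence) = 0.0071545 / 0.012489 ≈ 0.573
P(Junicola | evidence) = 0.0053345 / 0.012489 ≈ 0.427

0.573, 0.427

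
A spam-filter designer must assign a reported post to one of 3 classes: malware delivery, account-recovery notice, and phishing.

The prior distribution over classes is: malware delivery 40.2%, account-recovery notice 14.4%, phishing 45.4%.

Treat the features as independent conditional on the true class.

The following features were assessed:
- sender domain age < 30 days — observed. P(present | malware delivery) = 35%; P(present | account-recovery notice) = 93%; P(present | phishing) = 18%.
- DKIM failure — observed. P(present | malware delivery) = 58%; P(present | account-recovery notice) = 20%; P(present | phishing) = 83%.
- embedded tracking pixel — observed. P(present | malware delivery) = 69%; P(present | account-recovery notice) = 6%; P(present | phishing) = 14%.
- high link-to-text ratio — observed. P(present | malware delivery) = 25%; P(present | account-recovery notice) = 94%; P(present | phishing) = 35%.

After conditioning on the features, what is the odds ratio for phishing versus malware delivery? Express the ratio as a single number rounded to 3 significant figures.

0.236

Unnormalized posterior weight (prior times the feature likelihoods) for each of the two hypotheses:
  phishing: 0.454 × 0.18 × 0.83 × 0.14 × 0.35 = 0.0033236
  malware delivery: 0.402 × 0.35 × 0.58 × 0.69 × 0.25 = 0.014077
Odds(phishing : malware delivery) = 0.0033236 / 0.014077 ≈ 0.236.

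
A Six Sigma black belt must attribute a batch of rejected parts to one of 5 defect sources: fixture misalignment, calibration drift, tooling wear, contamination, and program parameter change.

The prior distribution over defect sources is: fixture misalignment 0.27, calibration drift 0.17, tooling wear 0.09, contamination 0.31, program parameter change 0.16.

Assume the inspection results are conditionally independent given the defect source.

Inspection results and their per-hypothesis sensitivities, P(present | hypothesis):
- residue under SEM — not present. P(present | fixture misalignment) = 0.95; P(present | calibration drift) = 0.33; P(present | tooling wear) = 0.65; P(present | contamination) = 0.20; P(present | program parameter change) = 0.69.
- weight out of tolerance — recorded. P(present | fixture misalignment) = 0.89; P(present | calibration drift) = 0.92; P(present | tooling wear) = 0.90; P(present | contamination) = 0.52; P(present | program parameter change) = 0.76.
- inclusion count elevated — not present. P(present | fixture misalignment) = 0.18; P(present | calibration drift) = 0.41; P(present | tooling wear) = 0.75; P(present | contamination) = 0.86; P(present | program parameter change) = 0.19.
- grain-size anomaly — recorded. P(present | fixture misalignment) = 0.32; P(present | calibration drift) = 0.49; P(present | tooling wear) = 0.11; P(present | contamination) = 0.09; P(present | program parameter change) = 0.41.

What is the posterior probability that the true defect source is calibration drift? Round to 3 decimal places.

By Bayes' rule with conditional independence, the unnormalized weight for each hypothesis is prior × ∏ likelihoods (using 1 − P(present | H) for each absent inspection result):
  fixture misalignment: 0.27 × (1 − 0.95) × 0.89 × (1 − 0.18) × 0.32 = 0.0031527
  calibration drift: 0.17 × (1 − 0.33) × 0.92 × (1 − 0.41) × 0.49 = 0.030294
  tooling wear: 0.09 × (1 − 0.65) × 0.90 × (1 − 0.75) × 0.11 = 0.00077963
  contamination: 0.31 × (1 − 0.20) × 0.52 × (1 − 0.86) × 0.09 = 0.0016249
  program parameter change: 0.16 × (1 − 0.69) × 0.76 × (1 − 0.19) × 0.41 = 0.012519
Normalizing constant Z = 0.0031527 + 0.030294 + 0.00077963 + 0.0016249 + 0.012519 = 0.04837.
P(calibration drift | evidence) = 0.030294 / 0.04837 ≈ 0.626.

0.626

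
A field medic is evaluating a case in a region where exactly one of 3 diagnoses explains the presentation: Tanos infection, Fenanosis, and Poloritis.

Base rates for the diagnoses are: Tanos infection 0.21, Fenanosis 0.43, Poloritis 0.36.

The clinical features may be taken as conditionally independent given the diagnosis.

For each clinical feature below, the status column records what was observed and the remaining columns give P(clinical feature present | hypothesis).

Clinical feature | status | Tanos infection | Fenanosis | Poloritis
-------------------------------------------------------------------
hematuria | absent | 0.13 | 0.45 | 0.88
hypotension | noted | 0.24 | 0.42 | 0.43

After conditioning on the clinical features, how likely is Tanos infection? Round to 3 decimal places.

0.271

Multiply each prior by the joint likelihood of the clinical feature pattern (using 1 − P(present | H) for each absent clinical feature):
  Tanos infection: 0.21 × (1 − 0.13) × 0.24 = 0.043848
  Fenanosis: 0.43 × (1 − 0.45) × 0.42 = 0.09933
  Poloritis: 0.36 × (1 − 0.88) × 0.43 = 0.018576
The unnormalized weights sum to 0.16175.
P(Tanos infection | evidence) = 0.043848 / 0.16175 ≈ 0.271.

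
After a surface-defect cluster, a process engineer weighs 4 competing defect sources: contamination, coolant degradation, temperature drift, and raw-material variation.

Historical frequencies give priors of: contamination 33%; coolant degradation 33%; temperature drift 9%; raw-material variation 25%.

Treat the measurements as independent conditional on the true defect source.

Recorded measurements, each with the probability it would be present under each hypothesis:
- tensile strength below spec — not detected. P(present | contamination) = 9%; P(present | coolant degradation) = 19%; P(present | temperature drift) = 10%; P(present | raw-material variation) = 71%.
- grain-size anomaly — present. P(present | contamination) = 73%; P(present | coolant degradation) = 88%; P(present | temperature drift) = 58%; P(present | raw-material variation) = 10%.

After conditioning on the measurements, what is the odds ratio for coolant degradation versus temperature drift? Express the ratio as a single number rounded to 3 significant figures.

5.01

Unnormalized posterior weight (prior times the measurement likelihoods) for each of the two hypotheses (using 1 − P(present | H) for each absent measurement):
  coolant degradation: 0.33 × (1 − 0.19) × 0.88 = 0.23522
  temperature drift: 0.09 × (1 − 0.10) × 0.58 = 0.04698
Odds(coolant degradation : temperature drift) = 0.23522 / 0.04698 ≈ 5.01.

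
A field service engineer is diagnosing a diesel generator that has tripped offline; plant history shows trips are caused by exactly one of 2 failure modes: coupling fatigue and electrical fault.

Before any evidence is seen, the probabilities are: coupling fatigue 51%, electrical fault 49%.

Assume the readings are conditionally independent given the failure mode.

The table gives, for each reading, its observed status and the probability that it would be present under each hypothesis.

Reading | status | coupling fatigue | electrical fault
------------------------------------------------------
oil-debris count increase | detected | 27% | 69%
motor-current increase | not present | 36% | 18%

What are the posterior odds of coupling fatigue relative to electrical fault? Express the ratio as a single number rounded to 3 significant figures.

0.318

The normalizing constant cancels in an odds ratio, so compute prior × likelihood for the two hypotheses only (using 1 − P(present | H) for each absent reading):
  coupling fatigue: 0.51 × 0.27 × (1 − 0.36) = 0.088128
  electrical fault: 0.49 × 0.69 × (1 − 0.18) = 0.27724
Posterior odds = 0.088128 / 0.27724 ≈ 0.318.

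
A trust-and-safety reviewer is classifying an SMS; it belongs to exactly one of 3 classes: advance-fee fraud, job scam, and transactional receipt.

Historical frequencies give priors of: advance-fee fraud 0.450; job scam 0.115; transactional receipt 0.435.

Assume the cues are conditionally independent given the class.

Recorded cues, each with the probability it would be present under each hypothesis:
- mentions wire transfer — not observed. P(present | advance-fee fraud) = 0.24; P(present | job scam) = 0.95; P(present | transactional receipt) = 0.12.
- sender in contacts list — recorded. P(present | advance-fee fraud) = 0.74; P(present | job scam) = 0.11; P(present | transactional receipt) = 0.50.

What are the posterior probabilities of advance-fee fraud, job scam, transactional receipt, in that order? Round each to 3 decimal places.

0.569, 0.001, 0.430

Multiply each prior by the joint likelihood of the cue pattern (using 1 − P(present | H) for each absent cue):
  advance-fee fraud: 0.450 × (1 − 0.24) × 0.74 = 0.25308
  job scam: 0.115 × (1 − 0.95) × 0.11 = 0.0006325
  transactional receipt: 0.435 × (1 − 0.12) × 0.50 = 0.1914
Normalizing constant Z = 0.25308 + 0.0006325 + 0.1914 = 0.44511.
P(advance-fee fraud | evidence) = 0.25308 / 0.44511 ≈ 0.569
P(job scam | evidence) = 0.0006325 / 0.44511 ≈ 0.001
P(transactional receipt | evidence) = 0.1914 / 0.44511 ≈ 0.430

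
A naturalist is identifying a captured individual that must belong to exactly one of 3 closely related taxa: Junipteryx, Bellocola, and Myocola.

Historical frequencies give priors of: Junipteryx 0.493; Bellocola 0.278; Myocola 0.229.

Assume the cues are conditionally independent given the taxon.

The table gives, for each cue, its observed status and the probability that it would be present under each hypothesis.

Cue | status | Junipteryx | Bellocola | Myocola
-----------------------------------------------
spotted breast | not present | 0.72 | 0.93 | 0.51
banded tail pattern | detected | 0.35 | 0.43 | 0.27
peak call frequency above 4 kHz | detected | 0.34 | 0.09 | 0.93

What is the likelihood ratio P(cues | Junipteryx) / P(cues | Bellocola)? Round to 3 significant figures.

Joint likelihood of the cue pattern under each hypothesis (using 1 − P(present | H) for each absent cue):
  Junipteryx: (1 − 0.72) × 0.35 × 0.34 = 0.03332
  Bellocola: (1 − 0.93) × 0.43 × 0.09 = 0.002709
Bayes factor = 0.03332 / 0.002709 ≈ 12.3

12.3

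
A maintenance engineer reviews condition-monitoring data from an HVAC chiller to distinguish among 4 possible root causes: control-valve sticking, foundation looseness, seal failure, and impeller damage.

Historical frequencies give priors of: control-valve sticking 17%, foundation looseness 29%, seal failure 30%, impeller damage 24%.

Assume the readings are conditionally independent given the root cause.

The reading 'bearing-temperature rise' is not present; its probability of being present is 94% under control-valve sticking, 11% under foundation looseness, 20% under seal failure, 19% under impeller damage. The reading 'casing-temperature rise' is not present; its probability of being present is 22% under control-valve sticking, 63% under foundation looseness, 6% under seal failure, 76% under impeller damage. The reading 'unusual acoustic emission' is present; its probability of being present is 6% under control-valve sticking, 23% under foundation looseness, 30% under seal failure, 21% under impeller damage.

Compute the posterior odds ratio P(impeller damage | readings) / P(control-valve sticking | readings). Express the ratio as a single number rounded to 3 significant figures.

Unnormalized posterior weight (prior times the reading likelihoods) for each of the two hypotheses (using 1 − P(present | H) for each absent reading):
  impeller damage: 0.24 × (1 − 0.19) × (1 − 0.76) × 0.21 = 0.0097978
  control-valve sticking: 0.17 × (1 − 0.94) × (1 − 0.22) × 0.06 = 0.00047736
Posterior odds = 0.0097978 / 0.00047736 ≈ 20.5.

20.5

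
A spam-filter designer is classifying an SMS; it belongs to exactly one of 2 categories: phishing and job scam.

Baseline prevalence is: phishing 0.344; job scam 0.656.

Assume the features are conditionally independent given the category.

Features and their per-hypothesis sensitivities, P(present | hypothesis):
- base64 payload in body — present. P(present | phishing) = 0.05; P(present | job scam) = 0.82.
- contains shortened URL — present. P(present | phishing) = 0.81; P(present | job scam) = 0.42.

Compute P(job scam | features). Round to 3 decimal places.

0.942

For each hypothesis, the unnormalized posterior weight is prior × product of the feature likelihoods:
  phishing: 0.344 × 0.05 × 0.81 = 0.013932
  job scam: 0.656 × 0.82 × 0.42 = 0.22593
Marginal likelihood of the evidence = 0.23986.
P(job scam | evidence) = 0.22593 / 0.23986 ≈ 0.942.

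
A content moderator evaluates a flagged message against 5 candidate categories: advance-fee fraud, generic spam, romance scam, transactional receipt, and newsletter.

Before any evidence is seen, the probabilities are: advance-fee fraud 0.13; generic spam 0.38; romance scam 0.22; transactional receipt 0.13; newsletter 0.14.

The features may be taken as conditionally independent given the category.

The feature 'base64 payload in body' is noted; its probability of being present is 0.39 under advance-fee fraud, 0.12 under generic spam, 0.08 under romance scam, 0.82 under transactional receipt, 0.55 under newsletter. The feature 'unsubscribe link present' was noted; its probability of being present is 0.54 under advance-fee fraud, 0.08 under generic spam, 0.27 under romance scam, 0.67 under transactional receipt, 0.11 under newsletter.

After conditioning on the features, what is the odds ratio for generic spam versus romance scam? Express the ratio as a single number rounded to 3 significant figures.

0.768

Unnormalized posterior weight (prior times the feature likelihoods) for each of the two hypotheses:
  generic spam: 0.38 × 0.12 × 0.08 = 0.003648
  romance scam: 0.22 × 0.08 × 0.27 = 0.004752
Posterior odds = 0.003648 / 0.004752 ≈ 0.768.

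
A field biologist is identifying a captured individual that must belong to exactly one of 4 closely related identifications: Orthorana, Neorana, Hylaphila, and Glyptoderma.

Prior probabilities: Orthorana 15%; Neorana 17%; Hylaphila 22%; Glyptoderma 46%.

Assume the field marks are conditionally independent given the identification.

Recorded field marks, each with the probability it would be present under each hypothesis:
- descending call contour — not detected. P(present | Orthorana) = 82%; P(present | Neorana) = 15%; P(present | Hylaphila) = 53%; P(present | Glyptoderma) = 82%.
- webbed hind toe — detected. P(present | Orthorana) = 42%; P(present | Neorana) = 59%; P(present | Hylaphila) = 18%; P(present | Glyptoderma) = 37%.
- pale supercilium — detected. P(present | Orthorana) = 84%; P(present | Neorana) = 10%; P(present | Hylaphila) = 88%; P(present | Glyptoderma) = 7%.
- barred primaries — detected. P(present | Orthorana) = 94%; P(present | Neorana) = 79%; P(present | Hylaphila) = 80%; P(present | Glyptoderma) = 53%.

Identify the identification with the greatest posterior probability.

Hylaphila

By Bayes' rule with conditional independence, the unnormalized weight for each hypothesis is prior × ∏ likelihoods (using 1 − P(present | H) for each absent field mark):
  Orthorana: 0.15 × (1 − 0.82) × 0.42 × 0.84 × 0.94 = 0.0089541
  Neorana: 0.17 × (1 − 0.15) × 0.59 × 0.10 × 0.79 = 0.0067351
  Hylaphila: 0.22 × (1 − 0.53) × 0.18 × 0.88 × 0.80 = 0.013103
  Glyptoderma: 0.46 × (1 − 0.82) × 0.37 × 0.07 × 0.53 = 0.0011366
Marginal likelihood of the evidence = 0.029929.
P(Orthorana | evidence) ≈ 0.0089541 / 0.029929 ≈ 0.299
P(Neorana | evidence) ≈ 0.0067351 / 0.029929 ≈ 0.225
P(Hylaphila | evidence) ≈ 0.013103 / 0.029929 ≈ 0.438
P(Glyptoderma | evidence) ≈ 0.0011366 / 0.029929 ≈ 0.038
The largest is 0.438, so Hylaphila is most probable.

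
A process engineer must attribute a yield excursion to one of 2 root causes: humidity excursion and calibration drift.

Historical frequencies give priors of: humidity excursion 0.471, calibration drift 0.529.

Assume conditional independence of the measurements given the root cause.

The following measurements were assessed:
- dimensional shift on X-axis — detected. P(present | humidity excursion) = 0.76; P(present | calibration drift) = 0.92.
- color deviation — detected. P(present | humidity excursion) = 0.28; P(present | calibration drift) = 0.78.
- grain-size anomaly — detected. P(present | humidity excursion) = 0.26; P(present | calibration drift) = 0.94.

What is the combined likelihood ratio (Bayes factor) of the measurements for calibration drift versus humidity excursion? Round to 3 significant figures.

12.2

Joint likelihood of the measurement pattern under each hypothesis:
  calibration drift: 0.92 × 0.78 × 0.94 = 0.67454
  humidity excursion: 0.76 × 0.28 × 0.26 = 0.055328
Bayes factor = 0.67454 / 0.055328 ≈ 12.2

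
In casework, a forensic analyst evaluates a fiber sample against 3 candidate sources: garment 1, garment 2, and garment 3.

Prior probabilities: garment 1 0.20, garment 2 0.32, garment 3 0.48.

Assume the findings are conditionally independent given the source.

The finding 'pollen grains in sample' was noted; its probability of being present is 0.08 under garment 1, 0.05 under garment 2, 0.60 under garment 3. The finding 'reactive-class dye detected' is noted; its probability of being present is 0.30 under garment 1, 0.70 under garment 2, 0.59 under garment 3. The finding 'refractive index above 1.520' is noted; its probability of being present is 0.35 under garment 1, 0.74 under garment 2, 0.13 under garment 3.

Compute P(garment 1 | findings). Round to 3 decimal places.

Multiply each prior by the joint likelihood of the evidence pattern:
  garment 1: 0.20 × 0.08 × 0.30 × 0.35 = 0.00168
  garment 2: 0.32 × 0.05 × 0.70 × 0.74 = 0.008288
  garment 3: 0.48 × 0.60 × 0.59 × 0.13 = 0.02209
Normalizing constant Z = 0.00168 + 0.008288 + 0.02209 = 0.032058.
P(garment 1 | evidence) = 0.00168 / 0.032058 ≈ 0.052.

0.052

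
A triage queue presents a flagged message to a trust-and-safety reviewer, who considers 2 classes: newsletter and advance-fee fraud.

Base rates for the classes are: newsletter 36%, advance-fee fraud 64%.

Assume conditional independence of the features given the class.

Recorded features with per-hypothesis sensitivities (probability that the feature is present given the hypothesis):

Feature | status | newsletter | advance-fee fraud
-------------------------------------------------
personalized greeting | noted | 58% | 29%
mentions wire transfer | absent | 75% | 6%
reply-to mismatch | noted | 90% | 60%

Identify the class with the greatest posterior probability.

Multiply each prior by the joint likelihood of the feature pattern (using 1 − P(present | H) for each absent feature):
  newsletter: 0.36 × 0.58 × (1 − 0.75) × 0.90 = 0.04698
  advance-fee fraud: 0.64 × 0.29 × (1 − 0.06) × 0.60 = 0.10468
Marginal likelihood of the evidence = 0.15166.
P(newsletter | evidence) ≈ 0.04698 / 0.15166 ≈ 0.310
P(advance-fee fraud | evidence) ≈ 0.10468 / 0.15166 ≈ 0.690
The largest is 0.690, so advance-fee fraud is most probable.

advance-fee fraud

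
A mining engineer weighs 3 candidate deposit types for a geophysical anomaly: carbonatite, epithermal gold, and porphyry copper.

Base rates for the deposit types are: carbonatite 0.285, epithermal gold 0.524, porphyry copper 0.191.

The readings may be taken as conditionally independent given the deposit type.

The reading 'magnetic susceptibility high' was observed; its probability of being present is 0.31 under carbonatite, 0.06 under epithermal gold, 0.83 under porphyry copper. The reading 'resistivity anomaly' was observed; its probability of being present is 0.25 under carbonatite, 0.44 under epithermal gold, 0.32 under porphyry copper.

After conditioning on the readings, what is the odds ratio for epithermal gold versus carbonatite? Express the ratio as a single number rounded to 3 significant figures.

Unnormalized posterior weight (prior times the reading likelihoods) for each of the two hypotheses:
  epithermal gold: 0.524 × 0.06 × 0.44 = 0.013834
  carbonatite: 0.285 × 0.31 × 0.25 = 0.022087
Posterior odds = 0.013834 / 0.022087 ≈ 0.626.

0.626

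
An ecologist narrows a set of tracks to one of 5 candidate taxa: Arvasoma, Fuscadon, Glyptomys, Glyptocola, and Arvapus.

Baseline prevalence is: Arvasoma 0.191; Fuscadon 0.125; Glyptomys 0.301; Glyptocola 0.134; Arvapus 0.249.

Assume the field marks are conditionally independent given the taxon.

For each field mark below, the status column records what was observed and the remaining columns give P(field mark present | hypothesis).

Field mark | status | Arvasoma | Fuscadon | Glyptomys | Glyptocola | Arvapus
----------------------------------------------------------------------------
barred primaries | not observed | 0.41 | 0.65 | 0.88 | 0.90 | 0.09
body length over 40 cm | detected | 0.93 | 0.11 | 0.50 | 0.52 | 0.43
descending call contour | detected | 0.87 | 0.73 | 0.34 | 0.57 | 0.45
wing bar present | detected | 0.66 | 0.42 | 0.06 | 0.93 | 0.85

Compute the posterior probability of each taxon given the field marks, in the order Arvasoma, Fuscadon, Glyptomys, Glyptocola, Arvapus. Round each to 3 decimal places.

By Bayes' rule with conditional independence, the unnormalized weight for each hypothesis is prior × ∏ likelihoods (using 1 − P(present | H) for each absent field mark):
  Arvasoma: 0.191 × (1 − 0.41) × 0.93 × 0.87 × 0.66 = 0.060177
  Fuscadon: 0.125 × (1 − 0.65) × 0.11 × 0.73 × 0.42 = 0.0014755
  Glyptomys: 0.301 × (1 − 0.88) × 0.50 × 0.34 × 0.06 = 0.00036842
  Glyptocola: 0.134 × (1 − 0.90) × 0.52 × 0.57 × 0.93 = 0.0036937
  Arvapus: 0.249 × (1 − 0.09) × 0.43 × 0.45 × 0.85 = 0.037268
Normalizing constant Z = 0.060177 + 0.0014755 + 0.00036842 + 0.0036937 + 0.037268 = 0.10298.
P(Arvasoma | evidence) = 0.060177 / 0.10298 ≈ 0.584
P(Fuscadon | evidence) = 0.0014755 / 0.10298 ≈ 0.014
P(Glyptomys | evidence) = 0.00036842 / 0.10298 ≈ 0.004
P(Glyptocola | evidence) = 0.0036937 / 0.10298 ≈ 0.036
P(Arvapus | evidence) = 0.037268 / 0.10298 ≈ 0.362

0.584, 0.014, 0.004, 0.036, 0.362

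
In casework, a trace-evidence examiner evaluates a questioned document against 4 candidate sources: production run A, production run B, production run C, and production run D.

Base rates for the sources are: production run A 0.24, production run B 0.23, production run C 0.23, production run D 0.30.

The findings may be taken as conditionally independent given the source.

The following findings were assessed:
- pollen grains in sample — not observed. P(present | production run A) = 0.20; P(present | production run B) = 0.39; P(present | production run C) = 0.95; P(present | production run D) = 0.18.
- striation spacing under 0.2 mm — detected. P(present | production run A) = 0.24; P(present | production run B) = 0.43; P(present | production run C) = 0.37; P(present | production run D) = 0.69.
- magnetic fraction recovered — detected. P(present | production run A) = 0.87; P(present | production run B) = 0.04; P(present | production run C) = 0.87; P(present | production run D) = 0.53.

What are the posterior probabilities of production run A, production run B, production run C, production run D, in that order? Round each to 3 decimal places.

Multiply each prior by the joint likelihood of the evidence pattern (using 1 − P(present | H) for each absent finding):
  production run A: 0.24 × (1 − 0.20) × 0.24 × 0.87 = 0.04009
  production run B: 0.23 × (1 − 0.39) × 0.43 × 0.04 = 0.0024132
  production run C: 0.23 × (1 − 0.95) × 0.37 × 0.87 = 0.0037019
  production run D: 0.30 × (1 − 0.18) × 0.69 × 0.53 = 0.089962
Normalizing constant Z = 0.04009 + 0.0024132 + 0.0037019 + 0.089962 = 0.13617.
P(production run A | evidence) = 0.04009 / 0.13617 ≈ 0.294
P(production run B | evidence) = 0.0024132 / 0.13617 ≈ 0.018
P(production run C | evidence) = 0.0037019 / 0.13617 ≈ 0.027
P(production run D | evidence) = 0.089962 / 0.13617 ≈ 0.661

0.294, 0.018, 0.027, 0.661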